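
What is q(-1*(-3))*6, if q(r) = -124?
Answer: -744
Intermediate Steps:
q(-1*(-3))*6 = -124*6 = -744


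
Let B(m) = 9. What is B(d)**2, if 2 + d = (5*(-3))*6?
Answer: 81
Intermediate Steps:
d = -92 (d = -2 + (5*(-3))*6 = -2 - 15*6 = -2 - 90 = -92)
B(d)**2 = 9**2 = 81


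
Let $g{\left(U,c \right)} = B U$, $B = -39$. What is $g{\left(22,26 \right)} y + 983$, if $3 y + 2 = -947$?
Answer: $272397$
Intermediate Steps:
$g{\left(U,c \right)} = - 39 U$
$y = - \frac{949}{3}$ ($y = - \frac{2}{3} + \frac{1}{3} \left(-947\right) = - \frac{2}{3} - \frac{947}{3} = - \frac{949}{3} \approx -316.33$)
$g{\left(22,26 \right)} y + 983 = \left(-39\right) 22 \left(- \frac{949}{3}\right) + 983 = \left(-858\right) \left(- \frac{949}{3}\right) + 983 = 271414 + 983 = 272397$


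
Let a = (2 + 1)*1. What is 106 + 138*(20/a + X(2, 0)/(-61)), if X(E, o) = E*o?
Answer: 1026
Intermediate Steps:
a = 3 (a = 3*1 = 3)
106 + 138*(20/a + X(2, 0)/(-61)) = 106 + 138*(20/3 + (2*0)/(-61)) = 106 + 138*(20*(1/3) + 0*(-1/61)) = 106 + 138*(20/3 + 0) = 106 + 138*(20/3) = 106 + 920 = 1026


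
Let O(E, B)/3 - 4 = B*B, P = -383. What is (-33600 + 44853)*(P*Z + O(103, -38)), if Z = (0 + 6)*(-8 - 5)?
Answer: 385055154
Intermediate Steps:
Z = -78 (Z = 6*(-13) = -78)
O(E, B) = 12 + 3*B² (O(E, B) = 12 + 3*(B*B) = 12 + 3*B²)
(-33600 + 44853)*(P*Z + O(103, -38)) = (-33600 + 44853)*(-383*(-78) + (12 + 3*(-38)²)) = 11253*(29874 + (12 + 3*1444)) = 11253*(29874 + (12 + 4332)) = 11253*(29874 + 4344) = 11253*34218 = 385055154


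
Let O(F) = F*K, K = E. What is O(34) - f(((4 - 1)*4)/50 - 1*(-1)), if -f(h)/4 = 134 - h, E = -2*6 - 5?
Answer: -1174/25 ≈ -46.960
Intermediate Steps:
E = -17 (E = -12 - 5 = -17)
K = -17
f(h) = -536 + 4*h (f(h) = -4*(134 - h) = -536 + 4*h)
O(F) = -17*F (O(F) = F*(-17) = -17*F)
O(34) - f(((4 - 1)*4)/50 - 1*(-1)) = -17*34 - (-536 + 4*(((4 - 1)*4)/50 - 1*(-1))) = -578 - (-536 + 4*((3*4)*(1/50) + 1)) = -578 - (-536 + 4*(12*(1/50) + 1)) = -578 - (-536 + 4*(6/25 + 1)) = -578 - (-536 + 4*(31/25)) = -578 - (-536 + 124/25) = -578 - 1*(-13276/25) = -578 + 13276/25 = -1174/25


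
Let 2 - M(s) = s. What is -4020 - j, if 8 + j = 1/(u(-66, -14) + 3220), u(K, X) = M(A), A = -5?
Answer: -12946725/3227 ≈ -4012.0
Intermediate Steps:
M(s) = 2 - s
u(K, X) = 7 (u(K, X) = 2 - 1*(-5) = 2 + 5 = 7)
j = -25815/3227 (j = -8 + 1/(7 + 3220) = -8 + 1/3227 = -25815/3227 ≈ -7.9997)
-4020 - j = -4020 - 1*(-25815/3227) = -4020 + 25815/3227 = -12946725/3227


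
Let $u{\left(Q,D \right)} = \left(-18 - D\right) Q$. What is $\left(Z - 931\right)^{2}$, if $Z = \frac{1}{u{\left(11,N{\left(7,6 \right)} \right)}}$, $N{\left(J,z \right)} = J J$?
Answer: $\frac{470799077904}{543169} \approx 8.6676 \cdot 10^{5}$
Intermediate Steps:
$N{\left(J,z \right)} = J^{2}$
$u{\left(Q,D \right)} = Q \left(-18 - D\right)$
$Z = - \frac{1}{737}$ ($Z = \frac{1}{\left(-1\right) 11 \left(18 + 7^{2}\right)} = \frac{1}{\left(-1\right) 11 \left(18 + 49\right)} = \frac{1}{\left(-1\right) 11 \cdot 67} = \frac{1}{-737} = - \frac{1}{737} \approx -0.0013569$)
$\left(Z - 931\right)^{2} = \left(- \frac{1}{737} - 931\right)^{2} = \left(- \frac{686148}{737}\right)^{2} = \frac{470799077904}{543169}$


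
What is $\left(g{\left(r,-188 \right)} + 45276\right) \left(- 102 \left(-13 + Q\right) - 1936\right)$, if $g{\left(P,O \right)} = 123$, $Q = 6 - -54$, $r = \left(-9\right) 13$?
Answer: $-305535270$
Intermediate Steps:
$r = -117$
$Q = 60$ ($Q = 6 + 54 = 60$)
$\left(g{\left(r,-188 \right)} + 45276\right) \left(- 102 \left(-13 + Q\right) - 1936\right) = \left(123 + 45276\right) \left(- 102 \left(-13 + 60\right) - 1936\right) = 45399 \left(\left(-102\right) 47 - 1936\right) = 45399 \left(-4794 - 1936\right) = 45399 \left(-6730\right) = -305535270$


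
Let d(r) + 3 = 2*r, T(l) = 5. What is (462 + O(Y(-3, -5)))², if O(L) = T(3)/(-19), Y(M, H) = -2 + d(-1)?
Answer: 76965529/361 ≈ 2.1320e+5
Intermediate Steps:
d(r) = -3 + 2*r
Y(M, H) = -7 (Y(M, H) = -2 + (-3 + 2*(-1)) = -2 + (-3 - 2) = -2 - 5 = -7)
O(L) = -5/19 (O(L) = 5/(-19) = 5*(-1/19) = -5/19)
(462 + O(Y(-3, -5)))² = (462 - 5/19)² = (8773/19)² = 76965529/361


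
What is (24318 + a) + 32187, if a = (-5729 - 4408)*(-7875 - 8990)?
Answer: 171017010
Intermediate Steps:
a = 170960505 (a = -10137*(-16865) = 170960505)
(24318 + a) + 32187 = (24318 + 170960505) + 32187 = 170984823 + 32187 = 171017010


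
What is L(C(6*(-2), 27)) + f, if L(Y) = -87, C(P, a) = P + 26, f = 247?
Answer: 160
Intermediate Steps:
C(P, a) = 26 + P
L(C(6*(-2), 27)) + f = -87 + 247 = 160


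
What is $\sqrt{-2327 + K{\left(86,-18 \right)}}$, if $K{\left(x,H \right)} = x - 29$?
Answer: $i \sqrt{2270} \approx 47.645 i$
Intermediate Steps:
$K{\left(x,H \right)} = -29 + x$
$\sqrt{-2327 + K{\left(86,-18 \right)}} = \sqrt{-2327 + \left(-29 + 86\right)} = \sqrt{-2327 + 57} = \sqrt{-2270} = i \sqrt{2270}$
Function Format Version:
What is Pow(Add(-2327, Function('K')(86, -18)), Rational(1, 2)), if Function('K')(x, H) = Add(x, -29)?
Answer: Mul(I, Pow(2270, Rational(1, 2))) ≈ Mul(47.645, I)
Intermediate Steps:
Function('K')(x, H) = Add(-29, x)
Pow(Add(-2327, Function('K')(86, -18)), Rational(1, 2)) = Pow(Add(-2327, Add(-29, 86)), Rational(1, 2)) = Pow(Add(-2327, 57), Rational(1, 2)) = Pow(-2270, Rational(1, 2)) = Mul(I, Pow(2270, Rational(1, 2)))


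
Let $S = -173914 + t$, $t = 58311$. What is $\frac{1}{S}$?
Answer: $- \frac{1}{115603} \approx -8.6503 \cdot 10^{-6}$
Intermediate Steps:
$S = -115603$ ($S = -173914 + 58311 = -115603$)
$\frac{1}{S} = \frac{1}{-115603} = - \frac{1}{115603}$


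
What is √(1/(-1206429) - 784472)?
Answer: I*√23301554959209669/172347 ≈ 885.7*I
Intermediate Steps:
√(1/(-1206429) - 784472) = √(-1/1206429 - 784472) = √(-946409770489/1206429) = I*√23301554959209669/172347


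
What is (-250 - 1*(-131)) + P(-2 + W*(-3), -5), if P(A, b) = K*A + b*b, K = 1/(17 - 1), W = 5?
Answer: -1521/16 ≈ -95.063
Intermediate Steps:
K = 1/16 ≈ 0.062500
P(A, b) = b**2 + A/16 (P(A, b) = A/16 + b*b = A/16 + b**2 = b**2 + A/16)
(-250 - 1*(-131)) + P(-2 + W*(-3), -5) = (-250 - 1*(-131)) + ((-5)**2 + (-2 + 5*(-3))/16) = (-250 + 131) + (25 + (-2 - 15)/16) = -119 + (25 + (1/16)*(-17)) = -119 + (25 - 17/16) = -119 + 383/16 = -1521/16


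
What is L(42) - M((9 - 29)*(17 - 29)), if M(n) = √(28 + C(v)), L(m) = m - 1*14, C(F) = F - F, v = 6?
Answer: 28 - 2*√7 ≈ 22.708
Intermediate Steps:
C(F) = 0
L(m) = -14 + m (L(m) = m - 14 = -14 + m)
M(n) = 2*√7 (M(n) = √(28 + 0) = √28 = 2*√7)
L(42) - M((9 - 29)*(17 - 29)) = (-14 + 42) - 2*√7 = 28 - 2*√7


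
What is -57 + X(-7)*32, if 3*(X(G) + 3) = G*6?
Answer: -601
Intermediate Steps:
X(G) = -3 + 2*G (X(G) = -3 + (G*6)/3 = -3 + (6*G)/3 = -3 + 2*G)
-57 + X(-7)*32 = -57 + (-3 + 2*(-7))*32 = -57 + (-3 - 14)*32 = -57 - 17*32 = -57 - 544 = -601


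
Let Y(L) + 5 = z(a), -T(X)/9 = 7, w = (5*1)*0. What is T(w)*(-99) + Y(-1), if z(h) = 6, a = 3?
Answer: 6238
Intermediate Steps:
w = 0 (w = 5*0 = 0)
T(X) = -63 (T(X) = -9*7 = -63)
Y(L) = 1 (Y(L) = -5 + 6 = 1)
T(w)*(-99) + Y(-1) = -63*(-99) + 1 = 6237 + 1 = 6238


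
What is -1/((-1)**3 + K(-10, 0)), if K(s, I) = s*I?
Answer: 1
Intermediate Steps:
K(s, I) = I*s
-1/((-1)**3 + K(-10, 0)) = -1/((-1)**3 + 0*(-10)) = -1/(-1 + 0) = -1/(-1) = -1*(-1) = 1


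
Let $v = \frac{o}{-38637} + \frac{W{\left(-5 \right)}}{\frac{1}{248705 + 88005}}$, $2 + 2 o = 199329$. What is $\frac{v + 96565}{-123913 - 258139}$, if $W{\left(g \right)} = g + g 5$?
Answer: $\frac{773106091717}{29522686248} \approx 26.187$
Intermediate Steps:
$o = \frac{199327}{2}$ ($o = -1 + \frac{1}{2} \cdot 199329 = -1 + \frac{199329}{2} = \frac{199327}{2} \approx 99664.0$)
$W{\left(g \right)} = 6 g$ ($W{\left(g \right)} = g + 5 g = 6 g$)
$v = - \frac{780568055527}{77274}$ ($v = \frac{199327}{2 \left(-38637\right)} + \frac{6 \left(-5\right)}{\frac{1}{248705 + 88005}} = \frac{199327}{2} \left(- \frac{1}{38637}\right) - \frac{30}{\frac{1}{336710}} = - \frac{199327}{77274} - 30 \frac{1}{\frac{1}{336710}} = - \frac{199327}{77274} - 10101300 = - \frac{780568055527}{77274} \approx -1.0101 \cdot 10^{7}$)
$\frac{v + 96565}{-123913 - 258139} = \frac{- \frac{780568055527}{77274} + 96565}{-123913 - 258139} = - \frac{773106091717}{77274 \left(-382052\right)} = \left(- \frac{773106091717}{77274}\right) \left(- \frac{1}{382052}\right) = \frac{773106091717}{29522686248}$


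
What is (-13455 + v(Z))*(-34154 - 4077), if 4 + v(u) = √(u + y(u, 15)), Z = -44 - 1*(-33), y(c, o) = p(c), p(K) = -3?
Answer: 514551029 - 38231*I*√14 ≈ 5.1455e+8 - 1.4305e+5*I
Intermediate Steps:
y(c, o) = -3
Z = -11 (Z = -44 + 33 = -11)
v(u) = -4 + √(-3 + u) (v(u) = -4 + √(u - 3) = -4 + √(-3 + u))
(-13455 + v(Z))*(-34154 - 4077) = (-13455 + (-4 + √(-3 - 11)))*(-34154 - 4077) = (-13455 + (-4 + √(-14)))*(-38231) = (-13455 + (-4 + I*√14))*(-38231) = (-13459 + I*√14)*(-38231) = 514551029 - 38231*I*√14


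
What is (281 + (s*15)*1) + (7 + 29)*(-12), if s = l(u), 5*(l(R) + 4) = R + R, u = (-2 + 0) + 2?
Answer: -211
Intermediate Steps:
u = 0 (u = -2 + 2 = 0)
l(R) = -4 + 2*R/5 (l(R) = -4 + (R + R)/5 = -4 + (2*R)/5 = -4 + 2*R/5)
s = -4 (s = -4 + (⅖)*0 = -4 + 0 = -4)
(281 + (s*15)*1) + (7 + 29)*(-12) = (281 - 4*15*1) + (7 + 29)*(-12) = (281 - 60*1) + 36*(-12) = (281 - 60) - 432 = 221 - 432 = -211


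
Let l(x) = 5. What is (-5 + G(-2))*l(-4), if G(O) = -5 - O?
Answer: -40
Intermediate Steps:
(-5 + G(-2))*l(-4) = (-5 + (-5 - 1*(-2)))*5 = (-5 + (-5 + 2))*5 = (-5 - 3)*5 = -8*5 = -40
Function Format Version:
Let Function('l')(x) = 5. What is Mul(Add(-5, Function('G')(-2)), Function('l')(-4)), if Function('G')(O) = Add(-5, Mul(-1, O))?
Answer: -40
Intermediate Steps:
Mul(Add(-5, Function('G')(-2)), Function('l')(-4)) = Mul(Add(-5, Add(-5, Mul(-1, -2))), 5) = Mul(Add(-5, Add(-5, 2)), 5) = Mul(Add(-5, -3), 5) = Mul(-8, 5) = -40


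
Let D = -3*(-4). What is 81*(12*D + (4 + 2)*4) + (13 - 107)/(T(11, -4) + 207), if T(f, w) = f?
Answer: 1483225/109 ≈ 13608.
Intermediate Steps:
D = 12
81*(12*D + (4 + 2)*4) + (13 - 107)/(T(11, -4) + 207) = 81*(12*12 + (4 + 2)*4) + (13 - 107)/(11 + 207) = 81*(144 + 6*4) - 94/218 = 81*(144 + 24) - 94*1/218 = 81*168 - 47/109 = 13608 - 47/109 = 1483225/109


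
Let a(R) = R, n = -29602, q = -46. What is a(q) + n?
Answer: -29648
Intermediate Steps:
a(q) + n = -46 - 29602 = -29648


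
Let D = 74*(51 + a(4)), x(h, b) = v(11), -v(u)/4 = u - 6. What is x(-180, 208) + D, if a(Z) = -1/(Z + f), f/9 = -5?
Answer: 153988/41 ≈ 3755.8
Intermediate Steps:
f = -45 (f = 9*(-5) = -45)
a(Z) = -1/(-45 + Z) (a(Z) = -1/(Z - 45) = -1/(-45 + Z))
v(u) = 24 - 4*u (v(u) = -4*(u - 6) = -4*(-6 + u) = 24 - 4*u)
x(h, b) = -20 (x(h, b) = 24 - 4*11 = 24 - 44 = -20)
D = 154808/41 (D = 74*(51 - 1/(-45 + 4)) = 74*(51 - 1/(-41)) = 74*(51 - 1*(-1/41)) = 74*(51 + 1/41) = 74*(2092/41) = 154808/41 ≈ 3775.8)
x(-180, 208) + D = -20 + 154808/41 = 153988/41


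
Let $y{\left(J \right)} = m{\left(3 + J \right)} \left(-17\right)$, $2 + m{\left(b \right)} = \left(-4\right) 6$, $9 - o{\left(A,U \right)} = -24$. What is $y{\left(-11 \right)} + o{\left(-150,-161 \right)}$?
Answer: $475$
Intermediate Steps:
$o{\left(A,U \right)} = 33$ ($o{\left(A,U \right)} = 9 - -24 = 9 + 24 = 33$)
$m{\left(b \right)} = -26$ ($m{\left(b \right)} = -2 - 24 = -26$)
$y{\left(J \right)} = 442$ ($y{\left(J \right)} = \left(-26\right) \left(-17\right) = 442$)
$y{\left(-11 \right)} + o{\left(-150,-161 \right)} = 442 + 33 = 475$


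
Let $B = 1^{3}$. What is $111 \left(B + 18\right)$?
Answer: $2109$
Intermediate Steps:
$B = 1$
$111 \left(B + 18\right) = 111 \left(1 + 18\right) = 111 \cdot 19 = 2109$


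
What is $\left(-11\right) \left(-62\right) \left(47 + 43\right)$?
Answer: $61380$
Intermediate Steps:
$\left(-11\right) \left(-62\right) \left(47 + 43\right) = 682 \cdot 90 = 61380$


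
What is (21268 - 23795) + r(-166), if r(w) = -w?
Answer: -2361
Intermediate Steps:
(21268 - 23795) + r(-166) = (21268 - 23795) - 1*(-166) = -2527 + 166 = -2361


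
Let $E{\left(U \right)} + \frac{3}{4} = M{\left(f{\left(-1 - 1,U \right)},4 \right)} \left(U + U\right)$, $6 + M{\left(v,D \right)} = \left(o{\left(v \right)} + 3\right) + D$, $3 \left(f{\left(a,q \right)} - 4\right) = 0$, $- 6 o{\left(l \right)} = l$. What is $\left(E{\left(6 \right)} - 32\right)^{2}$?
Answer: $\frac{13225}{16} \approx 826.56$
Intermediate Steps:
$o{\left(l \right)} = - \frac{l}{6}$
$f{\left(a,q \right)} = 4$ ($f{\left(a,q \right)} = 4 + \frac{1}{3} \cdot 0 = 4 + 0 = 4$)
$M{\left(v,D \right)} = -3 + D - \frac{v}{6}$ ($M{\left(v,D \right)} = -6 - \left(-3 - D + \frac{v}{6}\right) = -6 + \left(3 + D - \frac{v}{6}\right) = -3 + D - \frac{v}{6}$)
$E{\left(U \right)} = - \frac{3}{4} + \frac{2 U}{3}$ ($E{\left(U \right)} = - \frac{3}{4} + \left(-3 + 4 - \frac{2}{3}\right) \left(U + U\right) = - \frac{3}{4} + \left(-3 + 4 - \frac{2}{3}\right) 2 U = - \frac{3}{4} + \frac{2 U}{3}$)
$\left(E{\left(6 \right)} - 32\right)^{2} = \left(\left(- \frac{3}{4} + \frac{2}{3} \cdot 6\right) - 32\right)^{2} = \left(\left(- \frac{3}{4} + 4\right) - 32\right)^{2} = \left(\frac{13}{4} - 32\right)^{2} = \left(- \frac{115}{4}\right)^{2} = \frac{13225}{16}$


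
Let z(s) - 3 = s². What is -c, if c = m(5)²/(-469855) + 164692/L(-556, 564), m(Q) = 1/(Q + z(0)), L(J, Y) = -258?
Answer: 2476203509249/3879122880 ≈ 638.34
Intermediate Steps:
z(s) = 3 + s²
m(Q) = 1/(3 + Q) (m(Q) = 1/(Q + (3 + 0²)) = 1/(Q + (3 + 0)) = 1/(Q + 3) = 1/(3 + Q))
c = -2476203509249/3879122880 (c = (1/(3 + 5))²/(-469855) + 164692/(-258) = (1/8)²*(-1/469855) + 164692*(-1/258) = (⅛)²*(-1/469855) - 82346/129 = (1/64)*(-1/469855) - 82346/129 = -1/30070720 - 82346/129 = -2476203509249/3879122880 ≈ -638.34)
-c = -1*(-2476203509249/3879122880) = 2476203509249/3879122880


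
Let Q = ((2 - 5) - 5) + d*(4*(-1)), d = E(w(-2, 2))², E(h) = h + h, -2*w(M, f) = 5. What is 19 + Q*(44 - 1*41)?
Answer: -305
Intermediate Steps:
w(M, f) = -5/2 (w(M, f) = -½*5 = -5/2)
E(h) = 2*h
d = 25 (d = (2*(-5/2))² = (-5)² = 25)
Q = -108 (Q = ((2 - 5) - 5) + 25*(4*(-1)) = (-3 - 5) + 25*(-4) = -8 - 100 = -108)
19 + Q*(44 - 1*41) = 19 - 108*(44 - 1*41) = 19 - 108*(44 - 41) = 19 - 108*3 = 19 - 324 = -305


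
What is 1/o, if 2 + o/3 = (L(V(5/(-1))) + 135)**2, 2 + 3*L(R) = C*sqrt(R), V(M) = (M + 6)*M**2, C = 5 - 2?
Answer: 3/174706 ≈ 1.7172e-5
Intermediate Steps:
C = 3
V(M) = M**2*(6 + M) (V(M) = (6 + M)*M**2 = M**2*(6 + M))
L(R) = -2/3 + sqrt(R) (L(R) = -2/3 + (3*sqrt(R))/3 = -2/3 + sqrt(R))
o = 174706/3 (o = -6 + 3*((-2/3 + sqrt((5/(-1))**2*(6 + 5/(-1)))) + 135)**2 = -6 + 3*((-2/3 + sqrt((5*(-1))**2*(6 + 5*(-1)))) + 135)**2 = -6 + 3*((-2/3 + sqrt((-5)**2*(6 - 5))) + 135)**2 = -6 + 3*((-2/3 + sqrt(25*1)) + 135)**2 = -6 + 3*((-2/3 + sqrt(25)) + 135)**2 = -6 + 3*((-2/3 + 5) + 135)**2 = -6 + 3*(13/3 + 135)**2 = -6 + 3*(418/3)**2 = -6 + 3*(174724/9) = -6 + 174724/3 = 174706/3 ≈ 58235.)
1/o = 1/(174706/3) = 3/174706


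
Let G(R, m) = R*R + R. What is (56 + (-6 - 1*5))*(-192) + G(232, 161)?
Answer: 45416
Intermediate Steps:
G(R, m) = R + R**2 (G(R, m) = R**2 + R = R + R**2)
(56 + (-6 - 1*5))*(-192) + G(232, 161) = (56 + (-6 - 1*5))*(-192) + 232*(1 + 232) = (56 + (-6 - 5))*(-192) + 232*233 = (56 - 11)*(-192) + 54056 = 45*(-192) + 54056 = -8640 + 54056 = 45416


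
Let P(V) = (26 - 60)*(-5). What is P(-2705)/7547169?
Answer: 170/7547169 ≈ 2.2525e-5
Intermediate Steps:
P(V) = 170 (P(V) = -34*(-5) = 170)
P(-2705)/7547169 = 170/7547169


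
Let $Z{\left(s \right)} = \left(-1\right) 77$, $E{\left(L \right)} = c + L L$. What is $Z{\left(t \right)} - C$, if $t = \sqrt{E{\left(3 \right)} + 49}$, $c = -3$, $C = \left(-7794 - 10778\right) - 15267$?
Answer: $33762$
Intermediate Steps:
$C = -33839$ ($C = -18572 - 15267 = -33839$)
$E{\left(L \right)} = -3 + L^{2}$ ($E{\left(L \right)} = -3 + L L = -3 + L^{2}$)
$t = \sqrt{55}$ ($t = \sqrt{\left(-3 + 3^{2}\right) + 49} = \sqrt{\left(-3 + 9\right) + 49} = \sqrt{6 + 49} = \sqrt{55} \approx 7.4162$)
$Z{\left(s \right)} = -77$
$Z{\left(t \right)} - C = -77 - -33839 = -77 + 33839 = 33762$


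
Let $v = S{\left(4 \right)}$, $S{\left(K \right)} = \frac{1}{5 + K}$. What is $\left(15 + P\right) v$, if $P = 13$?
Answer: $\frac{28}{9} \approx 3.1111$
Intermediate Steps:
$v = \frac{1}{9}$ ($v = \frac{1}{5 + 4} = \frac{1}{9} \approx 0.11111$)
$\left(15 + P\right) v = \left(15 + 13\right) \frac{1}{9} = 28 \cdot \frac{1}{9} = \frac{28}{9}$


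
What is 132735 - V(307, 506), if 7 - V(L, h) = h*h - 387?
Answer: 388377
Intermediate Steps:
V(L, h) = 394 - h**2 (V(L, h) = 7 - (h*h - 387) = 7 - (h**2 - 387) = 7 - (-387 + h**2) = 7 + (387 - h**2) = 394 - h**2)
132735 - V(307, 506) = 132735 - (394 - 1*506**2) = 132735 - (394 - 1*256036) = 132735 - (394 - 256036) = 132735 - 1*(-255642) = 132735 + 255642 = 388377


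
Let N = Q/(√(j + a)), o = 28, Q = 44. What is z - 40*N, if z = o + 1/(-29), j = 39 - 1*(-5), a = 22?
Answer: 811/29 - 80*√66/3 ≈ -188.68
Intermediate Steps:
j = 44 (j = 39 + 5 = 44)
z = 811/29 (z = 28 + 1/(-29) = 28 - 1/29 = 811/29 ≈ 27.966)
N = 2*√66/3 (N = 44/(√(44 + 22)) = 44/(√66) = 44*(√66/66) = 2*√66/3 ≈ 5.4160)
z - 40*N = 811/29 - 80*√66/3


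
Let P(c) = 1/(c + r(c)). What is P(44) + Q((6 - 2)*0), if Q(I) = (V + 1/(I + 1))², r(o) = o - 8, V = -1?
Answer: 1/80 ≈ 0.012500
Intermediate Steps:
r(o) = -8 + o
P(c) = 1/(-8 + 2*c) (P(c) = 1/(c + (-8 + c)) = 1/(-8 + 2*c))
Q(I) = (-1 + 1/(1 + I))² (Q(I) = (-1 + 1/(I + 1))² = (-1 + 1/(1 + I))²)
P(44) + Q((6 - 2)*0) = 1/(2*(-4 + 44)) + ((6 - 2)*0)²/(1 + (6 - 2)*0)² = (½)/40 + (4*0)²/(1 + 4*0)² = (½)*(1/40) + 0²/(1 + 0)² = 1/80 + 0/1² = 1/80 + 0*1 = 1/80 + 0 = 1/80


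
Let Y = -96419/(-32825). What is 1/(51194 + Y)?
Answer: 32825/1680539469 ≈ 1.9532e-5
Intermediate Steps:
Y = 96419/32825 (Y = -96419*(-1/32825) = 96419/32825 ≈ 2.9374)
1/(51194 + Y) = 1/(51194 + 96419/32825) = 1/(1680539469/32825) = 32825/1680539469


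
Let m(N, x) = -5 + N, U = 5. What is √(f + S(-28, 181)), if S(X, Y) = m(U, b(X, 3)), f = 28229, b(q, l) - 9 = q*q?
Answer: √28229 ≈ 168.01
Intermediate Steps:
b(q, l) = 9 + q² (b(q, l) = 9 + q*q = 9 + q²)
S(X, Y) = 0 (S(X, Y) = -5 + 5 = 0)
√(f + S(-28, 181)) = √(28229 + 0) = √28229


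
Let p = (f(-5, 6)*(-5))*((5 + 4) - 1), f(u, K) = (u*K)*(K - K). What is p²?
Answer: 0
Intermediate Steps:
f(u, K) = 0 (f(u, K) = (K*u)*0 = 0)
p = 0 (p = (0*(-5))*((5 + 4) - 1) = 0*(9 - 1) = 0*8 = 0)
p² = 0² = 0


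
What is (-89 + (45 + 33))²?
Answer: 121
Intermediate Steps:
(-89 + (45 + 33))² = (-89 + 78)² = (-11)² = 121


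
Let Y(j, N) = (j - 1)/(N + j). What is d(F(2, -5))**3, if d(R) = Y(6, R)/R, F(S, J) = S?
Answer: 125/4096 ≈ 0.030518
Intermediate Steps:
Y(j, N) = (-1 + j)/(N + j)
d(R) = 5/(R*(6 + R)) (d(R) = ((-1 + 6)/(R + 6))/R = (5/(6 + R))/R = 5/(R*(6 + R)))
d(F(2, -5))**3 = (5/(2*(6 + 2)))**3 = (5*(1/2)/8)**3 = (5*(1/2)*(1/8))**3 = (5/16)**3 = 125/4096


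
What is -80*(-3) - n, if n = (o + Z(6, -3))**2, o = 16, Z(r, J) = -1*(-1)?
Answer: -49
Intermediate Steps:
Z(r, J) = 1
n = 289 (n = (16 + 1)**2 = 17**2 = 289)
-80*(-3) - n = -80*(-3) - 1*289 = 240 - 289 = -49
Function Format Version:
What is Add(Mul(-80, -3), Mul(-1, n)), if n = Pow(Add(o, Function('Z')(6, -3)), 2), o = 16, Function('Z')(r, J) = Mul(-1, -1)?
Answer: -49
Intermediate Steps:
Function('Z')(r, J) = 1
n = 289 (n = Pow(Add(16, 1), 2) = Pow(17, 2) = 289)
Add(Mul(-80, -3), Mul(-1, n)) = Add(Mul(-80, -3), Mul(-1, 289)) = Add(240, -289) = -49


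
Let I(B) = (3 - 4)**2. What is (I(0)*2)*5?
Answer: 10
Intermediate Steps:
I(B) = 1 (I(B) = (-1)**2 = 1)
(I(0)*2)*5 = (1*2)*5 = 2*5 = 10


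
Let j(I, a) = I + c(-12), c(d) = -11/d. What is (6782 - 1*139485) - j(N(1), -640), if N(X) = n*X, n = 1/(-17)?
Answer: -27071587/204 ≈ -1.3270e+5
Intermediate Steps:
n = -1/17 ≈ -0.058824
N(X) = -X/17
j(I, a) = 11/12 + I (j(I, a) = I - 11/(-12) = I - 11*(-1/12) = I + 11/12 = 11/12 + I)
(6782 - 1*139485) - j(N(1), -640) = (6782 - 1*139485) - (11/12 - 1/17*1) = (6782 - 139485) - (11/12 - 1/17) = -132703 - 1*175/204 = -132703 - 175/204 = -27071587/204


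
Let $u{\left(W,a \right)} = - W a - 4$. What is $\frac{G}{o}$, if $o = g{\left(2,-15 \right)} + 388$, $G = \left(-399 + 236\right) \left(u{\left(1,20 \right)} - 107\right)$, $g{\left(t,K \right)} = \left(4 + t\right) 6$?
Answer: $\frac{21353}{424} \approx 50.361$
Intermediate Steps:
$u{\left(W,a \right)} = -4 - W a$ ($u{\left(W,a \right)} = - W a - 4 = -4 - W a$)
$g{\left(t,K \right)} = 24 + 6 t$
$G = 21353$ ($G = \left(-399 + 236\right) \left(\left(-4 - 1 \cdot 20\right) - 107\right) = - 163 \left(\left(-4 - 20\right) - 107\right) = - 163 \left(-24 - 107\right) = \left(-163\right) \left(-131\right) = 21353$)
$o = 424$ ($o = \left(24 + 6 \cdot 2\right) + 388 = \left(24 + 12\right) + 388 = 36 + 388 = 424$)
$\frac{G}{o} = \frac{21353}{424}$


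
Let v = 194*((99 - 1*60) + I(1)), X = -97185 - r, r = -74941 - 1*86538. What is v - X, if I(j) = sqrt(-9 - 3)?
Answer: -56728 + 388*I*sqrt(3) ≈ -56728.0 + 672.04*I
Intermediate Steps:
I(j) = 2*I*sqrt(3) (I(j) = sqrt(-12) = 2*I*sqrt(3))
r = -161479 (r = -74941 - 86538 = -161479)
X = 64294 (X = -97185 - 1*(-161479) = -97185 + 161479 = 64294)
v = 7566 + 388*I*sqrt(3) (v = 194*((99 - 1*60) + 2*I*sqrt(3)) = 194*((99 - 60) + 2*I*sqrt(3)) = 194*(39 + 2*I*sqrt(3)) = 7566 + 388*I*sqrt(3) ≈ 7566.0 + 672.04*I)
v - X = (7566 + 388*I*sqrt(3)) - 1*64294 = (7566 + 388*I*sqrt(3)) - 64294 = -56728 + 388*I*sqrt(3)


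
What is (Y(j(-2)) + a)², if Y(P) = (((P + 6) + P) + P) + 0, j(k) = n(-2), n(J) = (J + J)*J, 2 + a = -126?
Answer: 9604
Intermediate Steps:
a = -128 (a = -2 - 126 = -128)
n(J) = 2*J² (n(J) = (2*J)*J = 2*J²)
j(k) = 8 (j(k) = 2*(-2)² = 2*4 = 8)
Y(P) = 6 + 3*P (Y(P) = (((6 + P) + P) + P) + 0 = ((6 + 2*P) + P) + 0 = (6 + 3*P) + 0 = 6 + 3*P)
(Y(j(-2)) + a)² = ((6 + 3*8) - 128)² = ((6 + 24) - 128)² = (30 - 128)² = (-98)² = 9604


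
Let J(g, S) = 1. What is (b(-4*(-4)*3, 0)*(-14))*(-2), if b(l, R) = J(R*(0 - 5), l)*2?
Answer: 56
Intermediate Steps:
b(l, R) = 2 (b(l, R) = 1*2 = 2)
(b(-4*(-4)*3, 0)*(-14))*(-2) = (2*(-14))*(-2) = -28*(-2) = 56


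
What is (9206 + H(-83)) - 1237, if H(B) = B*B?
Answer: 14858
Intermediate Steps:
H(B) = B²
(9206 + H(-83)) - 1237 = (9206 + (-83)²) - 1237 = (9206 + 6889) - 1237 = 16095 - 1237 = 14858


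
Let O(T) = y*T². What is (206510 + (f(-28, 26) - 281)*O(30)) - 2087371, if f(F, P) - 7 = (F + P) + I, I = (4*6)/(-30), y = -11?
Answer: 859459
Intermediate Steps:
O(T) = -11*T²
I = -⅘ (I = 24*(-1/30) = -⅘ ≈ -0.80000)
f(F, P) = 31/5 + F + P (f(F, P) = 7 + ((F + P) - ⅘) = 7 + (-⅘ + F + P) = 31/5 + F + P)
(206510 + (f(-28, 26) - 281)*O(30)) - 2087371 = (206510 + ((31/5 - 28 + 26) - 281)*(-11*30²)) - 2087371 = (206510 + (21/5 - 281)*(-11*900)) - 2087371 = (206510 - 1384/5*(-9900)) - 2087371 = (206510 + 2740320) - 2087371 = 2946830 - 2087371 = 859459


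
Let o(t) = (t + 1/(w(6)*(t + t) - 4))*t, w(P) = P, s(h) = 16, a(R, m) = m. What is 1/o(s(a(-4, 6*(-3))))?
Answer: 47/12036 ≈ 0.0039050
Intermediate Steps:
o(t) = t*(t + 1/(-4 + 12*t)) (o(t) = (t + 1/(6*(t + t) - 4))*t = (t + 1/(6*(2*t) - 4))*t = (t + 1/(12*t - 4))*t = (t + 1/(-4 + 12*t))*t = t*(t + 1/(-4 + 12*t)))
1/o(s(a(-4, 6*(-3)))) = 1/((1/4)*16*(1 - 4*16 + 12*16**2)/(-1 + 3*16)) = 1/((1/4)*16*(1 - 64 + 12*256)/(-1 + 48)) = 1/((1/4)*16*(1 - 64 + 3072)/47) = 1/((1/4)*16*(1/47)*3009) = 1/(12036/47) = 47/12036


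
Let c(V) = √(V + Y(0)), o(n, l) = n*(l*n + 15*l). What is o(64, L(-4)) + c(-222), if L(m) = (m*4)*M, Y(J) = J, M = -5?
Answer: 404480 + I*√222 ≈ 4.0448e+5 + 14.9*I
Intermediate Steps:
L(m) = -20*m (L(m) = (m*4)*(-5) = (4*m)*(-5) = -20*m)
o(n, l) = n*(15*l + l*n)
c(V) = √V (c(V) = √(V + 0) = √V)
o(64, L(-4)) + c(-222) = -20*(-4)*64*(15 + 64) + √(-222) = 80*64*79 + I*√222 = 404480 + I*√222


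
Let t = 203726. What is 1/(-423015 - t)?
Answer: -1/626741 ≈ -1.5956e-6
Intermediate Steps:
1/(-423015 - t) = 1/(-423015 - 1*203726) = 1/(-423015 - 203726) = 1/(-626741) = -1/626741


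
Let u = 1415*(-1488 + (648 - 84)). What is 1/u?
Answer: -1/1307460 ≈ -7.6484e-7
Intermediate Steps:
u = -1307460 (u = 1415*(-1488 + 564) = 1415*(-924) = -1307460)
1/u = 1/(-1307460) = -1/1307460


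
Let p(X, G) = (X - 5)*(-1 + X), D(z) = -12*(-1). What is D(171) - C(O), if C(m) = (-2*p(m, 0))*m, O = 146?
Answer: 5969952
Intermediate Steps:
D(z) = 12
p(X, G) = (-1 + X)*(-5 + X) (p(X, G) = (-5 + X)*(-1 + X) = (-1 + X)*(-5 + X))
C(m) = m*(-10 - 2*m² + 12*m) (C(m) = (-2*(5 + m² - 6*m))*m = (-10 - 2*m² + 12*m)*m = m*(-10 - 2*m² + 12*m))
D(171) - C(O) = 12 - 2*146*(-5 - 1*146² + 6*146) = 12 - 2*146*(-5 - 1*21316 + 876) = 12 - 2*146*(-5 - 21316 + 876) = 12 - 2*146*(-20445) = 12 - 1*(-5969940) = 12 + 5969940 = 5969952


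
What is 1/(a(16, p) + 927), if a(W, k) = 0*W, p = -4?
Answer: 1/927 ≈ 0.0010787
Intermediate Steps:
a(W, k) = 0
1/(a(16, p) + 927) = 1/(0 + 927) = 1/927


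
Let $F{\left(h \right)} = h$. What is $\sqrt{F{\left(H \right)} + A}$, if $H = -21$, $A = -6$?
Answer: $3 i \sqrt{3} \approx 5.1962 i$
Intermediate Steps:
$\sqrt{F{\left(H \right)} + A} = \sqrt{-21 - 6} = \sqrt{-27} = 3 i \sqrt{3}$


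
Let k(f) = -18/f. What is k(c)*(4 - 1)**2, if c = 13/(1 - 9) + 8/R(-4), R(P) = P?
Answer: 1296/29 ≈ 44.690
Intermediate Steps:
c = -29/8 (c = 13/(1 - 9) + 8/(-4) = 13/(-8) + 8*(-1/4) = 13*(-1/8) - 2 = -13/8 - 2 = -29/8 ≈ -3.6250)
k(c)*(4 - 1)**2 = (-18/(-29/8))*(4 - 1)**2 = -18*(-8/29)*3**2 = (144/29)*9 = 1296/29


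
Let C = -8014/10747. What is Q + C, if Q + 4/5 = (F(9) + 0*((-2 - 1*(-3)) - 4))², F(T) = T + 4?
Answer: 8998157/53735 ≈ 167.45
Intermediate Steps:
F(T) = 4 + T
C = -8014/10747 (C = -8014*1/10747 = -8014/10747 ≈ -0.74570)
Q = 841/5 (Q = -⅘ + ((4 + 9) + 0*((-2 - 1*(-3)) - 4))² = -⅘ + (13 + 0*((-2 + 3) - 4))² = -⅘ + (13 + 0*(1 - 4))² = -⅘ + (13 + 0*(-3))² = -⅘ + (13 + 0)² = -⅘ + 13² = -⅘ + 169 = 841/5 ≈ 168.20)
Q + C = 841/5 - 8014/10747 = 8998157/53735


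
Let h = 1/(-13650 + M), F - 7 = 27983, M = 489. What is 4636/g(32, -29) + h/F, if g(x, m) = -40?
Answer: -21347411801/184188195 ≈ -115.90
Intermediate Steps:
F = 27990 (F = 7 + 27983 = 27990)
h = -1/13161 (h = 1/(-13650 + 489) = 1/(-13161) = -1/13161 ≈ -7.5982e-5)
4636/g(32, -29) + h/F = 4636/(-40) - 1/13161/27990 = 4636*(-1/40) - 1/13161*1/27990 = -1159/10 - 1/368376390 = -21347411801/184188195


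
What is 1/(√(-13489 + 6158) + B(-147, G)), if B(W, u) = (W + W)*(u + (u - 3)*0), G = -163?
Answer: 47922/2296525415 - I*√7331/2296525415 ≈ 2.0867e-5 - 3.7283e-8*I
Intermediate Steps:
B(W, u) = 2*W*u (B(W, u) = (2*W)*(u + (-3 + u)*0) = (2*W)*(u + 0) = (2*W)*u = 2*W*u)
1/(√(-13489 + 6158) + B(-147, G)) = 1/(√(-13489 + 6158) + 2*(-147)*(-163)) = 1/(√(-7331) + 47922) = 1/(I*√7331 + 47922) = 1/(47922 + I*√7331)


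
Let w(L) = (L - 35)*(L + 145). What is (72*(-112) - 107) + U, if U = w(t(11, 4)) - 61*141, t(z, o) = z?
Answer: -20516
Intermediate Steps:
w(L) = (-35 + L)*(145 + L)
U = -12345 (U = (-5075 + 11² + 110*11) - 61*141 = (-5075 + 121 + 1210) - 1*8601 = -3744 - 8601 = -12345)
(72*(-112) - 107) + U = (72*(-112) - 107) - 12345 = (-8064 - 107) - 12345 = -8171 - 12345 = -20516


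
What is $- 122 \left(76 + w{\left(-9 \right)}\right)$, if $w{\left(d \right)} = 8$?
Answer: $-10248$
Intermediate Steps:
$- 122 \left(76 + w{\left(-9 \right)}\right) = - 122 \left(76 + 8\right) = \left(-122\right) 84 = -10248$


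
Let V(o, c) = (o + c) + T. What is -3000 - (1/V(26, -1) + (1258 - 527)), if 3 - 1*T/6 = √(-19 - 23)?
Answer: -12539934/3361 - 6*I*√42/3361 ≈ -3731.0 - 0.011569*I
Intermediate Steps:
T = 18 - 6*I*√42 (T = 18 - 6*√(-19 - 23) = 18 - 6*I*√42 ≈ 18.0 - 38.884*I)
V(o, c) = 18 + c + o - 6*I*√42 (V(o, c) = (o + c) + (18 - 6*I*√42) = (c + o) + (18 - 6*I*√42) = 18 + c + o - 6*I*√42)
-3000 - (1/V(26, -1) + (1258 - 527)) = -3000 - (1/(18 - 1 + 26 - 6*I*√42) + (1258 - 527)) = -3000 - (1/(43 - 6*I*√42) + 731) = -3000 - (731 + 1/(43 - 6*I*√42)) = -3000 + (-731 - 1/(43 - 6*I*√42)) = -3731 - 1/(43 - 6*I*√42)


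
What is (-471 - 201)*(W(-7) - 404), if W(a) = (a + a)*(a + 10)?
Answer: 299712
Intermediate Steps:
W(a) = 2*a*(10 + a) (W(a) = (2*a)*(10 + a) = 2*a*(10 + a))
(-471 - 201)*(W(-7) - 404) = (-471 - 201)*(2*(-7)*(10 - 7) - 404) = -672*(2*(-7)*3 - 404) = -672*(-42 - 404) = -672*(-446) = 299712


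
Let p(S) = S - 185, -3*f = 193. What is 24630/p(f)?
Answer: -36945/374 ≈ -98.783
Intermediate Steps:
f = -193/3 (f = -⅓*193 = -193/3 ≈ -64.333)
p(S) = -185 + S
24630/p(f) = 24630/(-185 - 193/3) = 24630/(-748/3) = 24630*(-3/748) = -36945/374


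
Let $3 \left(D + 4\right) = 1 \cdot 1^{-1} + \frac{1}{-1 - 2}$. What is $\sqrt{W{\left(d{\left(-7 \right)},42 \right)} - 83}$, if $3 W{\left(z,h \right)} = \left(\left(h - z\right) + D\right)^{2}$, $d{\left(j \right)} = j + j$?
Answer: $\frac{\sqrt{602193}}{27} \approx 28.741$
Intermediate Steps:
$d{\left(j \right)} = 2 j$
$D = - \frac{34}{9}$ ($D = -4 + \frac{1 \cdot 1^{-1} + \frac{1}{-1 - 2}}{3} = -4 + \frac{1 \cdot 1 + \frac{1}{-3}}{3} = -4 + \frac{1 - \frac{1}{3}}{3} = -4 + \frac{1}{3} \cdot \frac{2}{3} = -4 + \frac{2}{9} = - \frac{34}{9} \approx -3.7778$)
$W{\left(z,h \right)} = \frac{\left(- \frac{34}{9} + h - z\right)^{2}}{3}$ ($W{\left(z,h \right)} = \frac{\left(\left(h - z\right) - \frac{34}{9}\right)^{2}}{3} = \frac{\left(- \frac{34}{9} + h - z\right)^{2}}{3}$)
$\sqrt{W{\left(d{\left(-7 \right)},42 \right)} - 83} = \sqrt{\frac{\left(34 - 378 + 9 \cdot 2 \left(-7\right)\right)^{2}}{243} - 83} = \sqrt{\frac{\left(34 - 378 + 9 \left(-14\right)\right)^{2}}{243} - 83} = \sqrt{\frac{\left(34 - 378 - 126\right)^{2}}{243} - 83} = \sqrt{\frac{\left(-470\right)^{2}}{243} - 83} = \sqrt{\frac{1}{243} \cdot 220900 - 83} = \sqrt{\frac{220900}{243} - 83} = \sqrt{\frac{200731}{243}} = \frac{\sqrt{602193}}{27}$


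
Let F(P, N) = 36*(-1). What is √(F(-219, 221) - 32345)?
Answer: I*√32381 ≈ 179.95*I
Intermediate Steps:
F(P, N) = -36
√(F(-219, 221) - 32345) = √(-36 - 32345) = √(-32381) = I*√32381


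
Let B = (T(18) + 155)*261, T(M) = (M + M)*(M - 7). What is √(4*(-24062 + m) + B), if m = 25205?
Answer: 3*√16487 ≈ 385.21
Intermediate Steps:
T(M) = 2*M*(-7 + M) (T(M) = (2*M)*(-7 + M) = 2*M*(-7 + M))
B = 143811 (B = (2*18*(-7 + 18) + 155)*261 = (2*18*11 + 155)*261 = (396 + 155)*261 = 551*261 = 143811)
√(4*(-24062 + m) + B) = √(4*(-24062 + 25205) + 143811) = √(4*1143 + 143811) = √(4572 + 143811) = √148383 = 3*√16487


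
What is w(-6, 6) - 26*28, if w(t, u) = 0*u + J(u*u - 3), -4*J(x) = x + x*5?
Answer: -1555/2 ≈ -777.50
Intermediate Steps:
J(x) = -3*x/2 (J(x) = -(x + x*5)/4 = -(x + 5*x)/4 = -3*x/2)
w(t, u) = 9/2 - 3*u**2/2 (w(t, u) = 0*u - 3*(u*u - 3)/2 = 0 - 3*(u**2 - 3)/2 = 0 - 3*(-3 + u**2)/2 = 0 + (9/2 - 3*u**2/2) = 9/2 - 3*u**2/2)
w(-6, 6) - 26*28 = (9/2 - 3/2*6**2) - 26*28 = (9/2 - 3/2*36) - 728 = (9/2 - 54) - 728 = -99/2 - 728 = -1555/2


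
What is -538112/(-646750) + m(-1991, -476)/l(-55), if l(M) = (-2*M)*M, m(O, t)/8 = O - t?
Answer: 110941876/39128375 ≈ 2.8353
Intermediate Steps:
m(O, t) = -8*t + 8*O (m(O, t) = 8*(O - t) = -8*t + 8*O)
l(M) = -2*M²
-538112/(-646750) + m(-1991, -476)/l(-55) = -538112/(-646750) + (-8*(-476) + 8*(-1991))/((-2*(-55)²)) = -538112*(-1/646750) + (3808 - 15928)/((-2*3025)) = 269056/323375 - 12120/(-6050) = 269056/323375 - 12120*(-1/6050) = 269056/323375 + 1212/605 = 110941876/39128375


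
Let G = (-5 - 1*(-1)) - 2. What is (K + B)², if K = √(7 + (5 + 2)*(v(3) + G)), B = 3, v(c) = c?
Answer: (3 + I*√14)² ≈ -5.0 + 22.45*I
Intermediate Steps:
G = -6 (G = (-5 + 1) - 2 = -4 - 2 = -6)
K = I*√14 (K = √(7 + (5 + 2)*(3 - 6)) = √(7 + 7*(-3)) = √(7 - 21) = √(-14) = I*√14 ≈ 3.7417*I)
(K + B)² = (I*√14 + 3)² = (3 + I*√14)²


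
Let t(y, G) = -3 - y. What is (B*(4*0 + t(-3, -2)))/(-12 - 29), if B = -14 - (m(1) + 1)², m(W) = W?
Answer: 0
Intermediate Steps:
B = -18 (B = -14 - (1 + 1)² = -14 - 1*2² = -14 - 1*4 = -14 - 4 = -18)
(B*(4*0 + t(-3, -2)))/(-12 - 29) = (-18*(4*0 + (-3 - 1*(-3))))/(-12 - 29) = -18*(0 + (-3 + 3))/(-41) = -18*(0 + 0)*(-1/41) = -18*0*(-1/41) = 0*(-1/41) = 0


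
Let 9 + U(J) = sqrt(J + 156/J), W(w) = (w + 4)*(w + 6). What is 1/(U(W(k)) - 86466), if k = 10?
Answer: -4842600/418763822417 - 2*sqrt(176162)/418763822417 ≈ -1.1566e-5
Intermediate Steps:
W(w) = (4 + w)*(6 + w)
U(J) = -9 + sqrt(J + 156/J)
1/(U(W(k)) - 86466) = 1/((-9 + sqrt((24 + 10**2 + 10*10) + 156/(24 + 10**2 + 10*10))) - 86466) = 1/((-9 + sqrt((24 + 100 + 100) + 156/(24 + 100 + 100))) - 86466) = 1/((-9 + sqrt(224 + 156/224)) - 86466) = 1/((-9 + sqrt(224 + 156*(1/224))) - 86466) = 1/((-9 + sqrt(224 + 39/56)) - 86466) = 1/((-9 + sqrt(12583/56)) - 86466) = 1/((-9 + sqrt(176162)/28) - 86466) = 1/(-86475 + sqrt(176162)/28)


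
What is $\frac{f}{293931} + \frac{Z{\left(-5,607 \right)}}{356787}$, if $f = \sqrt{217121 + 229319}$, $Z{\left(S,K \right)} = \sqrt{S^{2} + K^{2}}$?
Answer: $\frac{\sqrt{368474}}{356787} + \frac{2 \sqrt{111610}}{293931} \approx 0.0039745$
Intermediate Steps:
$Z{\left(S,K \right)} = \sqrt{K^{2} + S^{2}}$
$f = 2 \sqrt{111610}$ ($f = \sqrt{446440} = 2 \sqrt{111610} \approx 668.16$)
$\frac{f}{293931} + \frac{Z{\left(-5,607 \right)}}{356787} = \frac{2 \sqrt{111610}}{293931} + \frac{\sqrt{607^{2} + \left(-5\right)^{2}}}{356787} = 2 \sqrt{111610} \cdot \frac{1}{293931} + \sqrt{368449 + 25} \cdot \frac{1}{356787} = \frac{2 \sqrt{111610}}{293931} + \sqrt{368474} \cdot \frac{1}{356787} = \frac{2 \sqrt{111610}}{293931} + \frac{\sqrt{368474}}{356787} = \frac{\sqrt{368474}}{356787} + \frac{2 \sqrt{111610}}{293931}$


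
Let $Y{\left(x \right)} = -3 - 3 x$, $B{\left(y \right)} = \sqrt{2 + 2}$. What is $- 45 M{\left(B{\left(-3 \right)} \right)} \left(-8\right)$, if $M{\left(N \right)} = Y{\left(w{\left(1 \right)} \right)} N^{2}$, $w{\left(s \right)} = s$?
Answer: $-8640$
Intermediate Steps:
$B{\left(y \right)} = 2$ ($B{\left(y \right)} = \sqrt{4} = 2$)
$M{\left(N \right)} = - 6 N^{2}$ ($M{\left(N \right)} = \left(-3 - 3\right) N^{2} = - 6 N^{2}$)
$- 45 M{\left(B{\left(-3 \right)} \right)} \left(-8\right) = - 45 \left(- 6 \cdot 2^{2}\right) \left(-8\right) = - 45 \left(\left(-6\right) 4\right) \left(-8\right) = \left(-45\right) \left(-24\right) \left(-8\right) = 1080 \left(-8\right) = -8640$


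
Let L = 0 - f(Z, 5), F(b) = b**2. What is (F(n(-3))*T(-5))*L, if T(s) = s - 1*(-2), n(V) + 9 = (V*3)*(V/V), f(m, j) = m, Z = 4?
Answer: 3888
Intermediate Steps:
n(V) = -9 + 3*V (n(V) = -9 + (V*3)*(V/V) = -9 + (3*V)*1 = -9 + 3*V)
T(s) = 2 + s (T(s) = s + 2 = 2 + s)
L = -4 (L = 0 - 1*4 = 0 - 4 = -4)
(F(n(-3))*T(-5))*L = ((-9 + 3*(-3))**2*(2 - 5))*(-4) = ((-9 - 9)**2*(-3))*(-4) = ((-18)**2*(-3))*(-4) = (324*(-3))*(-4) = -972*(-4) = 3888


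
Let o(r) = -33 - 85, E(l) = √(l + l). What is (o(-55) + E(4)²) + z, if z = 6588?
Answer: 6478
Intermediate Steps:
E(l) = √2*√l (E(l) = √(2*l) = √2*√l)
o(r) = -118
(o(-55) + E(4)²) + z = (-118 + (√2*√4)²) + 6588 = (-118 + (√2*2)²) + 6588 = (-118 + (2*√2)²) + 6588 = (-118 + 8) + 6588 = -110 + 6588 = 6478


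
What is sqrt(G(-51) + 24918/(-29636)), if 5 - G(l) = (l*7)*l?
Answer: I*sqrt(3996854620510)/14818 ≈ 134.92*I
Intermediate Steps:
G(l) = 5 - 7*l**2 (G(l) = 5 - l*7*l = 5 - 7*l*l = 5 - 7*l**2)
sqrt(G(-51) + 24918/(-29636)) = sqrt((5 - 7*(-51)**2) + 24918/(-29636)) = sqrt((5 - 7*2601) + 24918*(-1/29636)) = sqrt((5 - 18207) - 12459/14818) = sqrt(-18202 - 12459/14818) = sqrt(-269729695/14818) = I*sqrt(3996854620510)/14818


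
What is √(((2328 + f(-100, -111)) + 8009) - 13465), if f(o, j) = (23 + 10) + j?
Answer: I*√3206 ≈ 56.622*I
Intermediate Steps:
f(o, j) = 33 + j
√(((2328 + f(-100, -111)) + 8009) - 13465) = √(((2328 + (33 - 111)) + 8009) - 13465) = √(((2328 - 78) + 8009) - 13465) = √((2250 + 8009) - 13465) = √(10259 - 13465) = √(-3206) = I*√3206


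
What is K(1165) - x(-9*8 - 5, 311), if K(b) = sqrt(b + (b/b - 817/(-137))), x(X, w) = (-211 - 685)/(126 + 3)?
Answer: 896/129 + sqrt(21996583)/137 ≈ 41.180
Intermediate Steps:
x(X, w) = -896/129
K(b) = sqrt(954/137 + b) (K(b) = sqrt(b + (1 - 817*(-1/137))) = sqrt(b + (1 + 817/137)) = sqrt(b + 954/137) = sqrt(954/137 + b))
K(1165) - x(-9*8 - 5, 311) = sqrt(130698 + 18769*1165)/137 - 1*(-896/129) = sqrt(130698 + 21865885)/137 + 896/129 = sqrt(21996583)/137 + 896/129 = 896/129 + sqrt(21996583)/137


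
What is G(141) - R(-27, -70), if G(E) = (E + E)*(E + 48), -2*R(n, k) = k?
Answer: 53263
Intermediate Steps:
R(n, k) = -k/2
G(E) = 2*E*(48 + E) (G(E) = (2*E)*(48 + E) = 2*E*(48 + E))
G(141) - R(-27, -70) = 2*141*(48 + 141) - (-1)*(-70)/2 = 2*141*189 - 1*35 = 53298 - 35 = 53263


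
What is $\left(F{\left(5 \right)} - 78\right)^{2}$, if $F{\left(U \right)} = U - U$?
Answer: $6084$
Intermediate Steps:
$F{\left(U \right)} = 0$
$\left(F{\left(5 \right)} - 78\right)^{2} = \left(0 - 78\right)^{2} = \left(-78\right)^{2} = 6084$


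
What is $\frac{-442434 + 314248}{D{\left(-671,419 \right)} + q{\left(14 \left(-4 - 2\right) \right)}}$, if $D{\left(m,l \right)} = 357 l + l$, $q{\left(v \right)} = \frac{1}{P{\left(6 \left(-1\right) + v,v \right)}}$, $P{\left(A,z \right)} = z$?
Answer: $- \frac{10767624}{12600167} \approx -0.85456$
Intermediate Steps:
$q{\left(v \right)} = \frac{1}{v}$
$D{\left(m,l \right)} = 358 l$
$\frac{-442434 + 314248}{D{\left(-671,419 \right)} + q{\left(14 \left(-4 - 2\right) \right)}} = \frac{-442434 + 314248}{358 \cdot 419 + \frac{1}{14 \left(-4 - 2\right)}} = - \frac{128186}{150002 + \frac{1}{14 \left(-6\right)}} = - \frac{128186}{150002 + \frac{1}{-84}} = - \frac{128186}{150002 - \frac{1}{84}} = - \frac{128186}{\frac{12600167}{84}} = \left(-128186\right) \frac{84}{12600167} = - \frac{10767624}{12600167}$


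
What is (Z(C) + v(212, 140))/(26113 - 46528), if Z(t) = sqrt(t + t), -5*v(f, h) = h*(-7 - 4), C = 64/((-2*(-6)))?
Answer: -308/20415 - 4*sqrt(6)/61245 ≈ -0.015247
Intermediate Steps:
C = 16/3 (C = 64/12 = 64*(1/12) = 16/3 ≈ 5.3333)
v(f, h) = 11*h/5 (v(f, h) = -h*(-7 - 4)/5 = -h*(-11)/5 = -(-11)*h/5 = 11*h/5)
Z(t) = sqrt(2)*sqrt(t) (Z(t) = sqrt(2*t) = sqrt(2)*sqrt(t))
(Z(C) + v(212, 140))/(26113 - 46528) = (sqrt(2)*sqrt(16/3) + (11/5)*140)/(26113 - 46528) = (sqrt(2)*(4*sqrt(3)/3) + 308)/(-20415) = (4*sqrt(6)/3 + 308)*(-1/20415) = (308 + 4*sqrt(6)/3)*(-1/20415) = -308/20415 - 4*sqrt(6)/61245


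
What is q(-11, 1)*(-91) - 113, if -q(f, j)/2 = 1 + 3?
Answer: 615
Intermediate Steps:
q(f, j) = -8 (q(f, j) = -2*(1 + 3) = -2*4 = -8)
q(-11, 1)*(-91) - 113 = -8*(-91) - 113 = 728 - 113 = 615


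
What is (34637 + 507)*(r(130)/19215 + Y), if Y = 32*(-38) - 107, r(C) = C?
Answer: -178681338872/3843 ≈ -4.6495e+7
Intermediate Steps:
Y = -1323 (Y = -1216 - 107 = -1323)
(34637 + 507)*(r(130)/19215 + Y) = (34637 + 507)*(130/19215 - 1323) = 35144*(130*(1/19215) - 1323) = 35144*(26/3843 - 1323) = 35144*(-5084263/3843) = -178681338872/3843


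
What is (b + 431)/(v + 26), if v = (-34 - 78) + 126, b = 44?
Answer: 95/8 ≈ 11.875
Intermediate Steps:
v = 14 (v = -112 + 126 = 14)
(b + 431)/(v + 26) = (44 + 431)/(14 + 26) = 475/40 = 475*(1/40) = 95/8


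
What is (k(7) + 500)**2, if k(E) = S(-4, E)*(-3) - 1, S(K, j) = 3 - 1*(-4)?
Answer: 228484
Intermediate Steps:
S(K, j) = 7 (S(K, j) = 3 + 4 = 7)
k(E) = -22 (k(E) = 7*(-3) - 1 = -21 - 1 = -22)
(k(7) + 500)**2 = (-22 + 500)**2 = 478**2 = 228484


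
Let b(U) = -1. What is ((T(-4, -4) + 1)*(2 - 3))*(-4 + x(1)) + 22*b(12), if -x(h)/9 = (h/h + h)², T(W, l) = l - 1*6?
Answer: -382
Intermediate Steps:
T(W, l) = -6 + l (T(W, l) = l - 6 = -6 + l)
x(h) = -9*(1 + h)² (x(h) = -9*(h/h + h)² = -9*(1 + h)²)
((T(-4, -4) + 1)*(2 - 3))*(-4 + x(1)) + 22*b(12) = (((-6 - 4) + 1)*(2 - 3))*(-4 - 9*(1 + 1)²) + 22*(-1) = ((-10 + 1)*(-1))*(-4 - 9*2²) - 22 = (-9*(-1))*(-4 - 9*4) - 22 = 9*(-4 - 36) - 22 = 9*(-40) - 22 = -360 - 22 = -382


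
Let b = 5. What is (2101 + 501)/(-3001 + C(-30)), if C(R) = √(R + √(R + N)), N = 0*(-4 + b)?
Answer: -2602/(3001 - √(-30 + I*√30)) ≈ -0.86719 - 0.0015895*I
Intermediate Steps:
N = 0 (N = 0*(-4 + 5) = 0*1 = 0)
C(R) = √(R + √R) (C(R) = √(R + √(R + 0)) = √(R + √R))
(2101 + 501)/(-3001 + C(-30)) = (2101 + 501)/(-3001 + √(-30 + √(-30))) = 2602/(-3001 + √(-30 + I*√30))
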